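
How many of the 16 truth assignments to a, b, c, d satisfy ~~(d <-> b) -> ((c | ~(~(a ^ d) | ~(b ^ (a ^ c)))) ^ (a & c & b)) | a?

a  b  c  d     (d <-> b)  ~(d <-> b)  ~~(d <-> b)  (a ^ d)  ~(a ^ d)  (a ^ c)  (b ^ (a ^ c))  ~(b ^ (a ^ c))  (~(a ^ d) | ~(b ^ (a ^ c)))  ~(~(a ^ d) | ~(b ^ (a ^ c)))  (a & c & b)  φ
1  1  1  1         1          0            1          0        1         0           1              0                      1                            0                     1       1
1  1  1  0         0          1            0          1        0         0           1              0                      0                            1                     1       1
1  1  0  1         1          0            1          0        1         1           0              1                      1                            0                     0       1
1  1  0  0         0          1            0          1        0         1           0              1                      1                            0                     0       1
1  0  1  1         0          1            0          0        1         0           0              1                      1                            0                     0       1
1  0  1  0         1          0            1          1        0         0           0              1                      1                            0                     0       1
1  0  0  1         0          1            0          0        1         1           1              0                      1                            0                     0       1
1  0  0  0         1          0            1          1        0         1           1              0                      0                            1                     0       1
0  1  1  1         1          0            1          1        0         1           0              1                      1                            0                     0       1
0  1  1  0         0          1            0          0        1         1           0              1                      1                            0                     0       1
0  1  0  1         1          0            1          1        0         0           1              0                      0                            1                     0       1
0  1  0  0         0          1            0          0        1         0           1              0                      1                            0                     0       1
0  0  1  1         0          1            0          1        0         1           1              0                      0                            1                     0       1
0  0  1  0         1          0            1          0        1         1           1              0                      1                            0                     0       1
0  0  0  1         0          1            0          1        0         0           0              1                      1                            0                     0       1
0  0  0  0         1          0            1          0        1         0           0              1                      1                            0                     0       0
The formula is true on 15 of the 16 rows.

15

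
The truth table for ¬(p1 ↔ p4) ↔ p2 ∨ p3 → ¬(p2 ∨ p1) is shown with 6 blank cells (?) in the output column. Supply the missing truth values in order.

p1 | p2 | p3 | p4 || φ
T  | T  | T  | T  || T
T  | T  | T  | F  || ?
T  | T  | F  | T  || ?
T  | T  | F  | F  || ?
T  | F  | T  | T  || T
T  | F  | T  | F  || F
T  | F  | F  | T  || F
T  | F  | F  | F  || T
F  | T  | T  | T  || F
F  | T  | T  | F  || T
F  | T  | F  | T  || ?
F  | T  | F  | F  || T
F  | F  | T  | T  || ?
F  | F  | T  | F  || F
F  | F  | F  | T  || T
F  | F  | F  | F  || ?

Row p1=T, p2=T, p3=T, p4=F: ¬(p1 ↔ p4) = T, (p2 ∨ p3 → ¬(p2 ∨ p1)) = F, so the formula = F.
Row p1=T, p2=T, p3=F, p4=T: ¬(p1 ↔ p4) = F, (p2 ∨ p3 → ¬(p2 ∨ p1)) = F, so the formula = T.
Row p1=T, p2=T, p3=F, p4=F: ¬(p1 ↔ p4) = T, (p2 ∨ p3 → ¬(p2 ∨ p1)) = F, so the formula = F.
Row p1=F, p2=T, p3=F, p4=T: ¬(p1 ↔ p4) = T, (p2 ∨ p3 → ¬(p2 ∨ p1)) = F, so the formula = F.
Row p1=F, p2=F, p3=T, p4=T: ¬(p1 ↔ p4) = T, (p2 ∨ p3 → ¬(p2 ∨ p1)) = T, so the formula = T.
Row p1=F, p2=F, p3=F, p4=F: ¬(p1 ↔ p4) = F, (p2 ∨ p3 → ¬(p2 ∨ p1)) = T, so the formula = F.

F, T, F, F, T, F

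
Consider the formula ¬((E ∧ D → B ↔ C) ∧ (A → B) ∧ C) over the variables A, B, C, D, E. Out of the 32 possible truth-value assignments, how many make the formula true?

A  B  C  D  E  |  φ
1  1  1  1  1  |  0
1  1  1  1  0  |  0
1  1  1  0  1  |  0
1  1  1  0  0  |  0
1  1  0  1  1  |  1
1  1  0  1  0  |  1
1  1  0  0  1  |  1
1  1  0  0  0  |  1
1  0  1  1  1  |  1
1  0  1  1  0  |  1
1  0  1  0  1  |  1
1  0  1  0  0  |  1
1  0  0  1  1  |  1
1  0  0  1  0  |  1
1  0  0  0  1  |  1
1  0  0  0  0  |  1
0  1  1  1  1  |  0
0  1  1  1  0  |  0
0  1  1  0  1  |  0
0  1  1  0  0  |  0
0  1  0  1  1  |  1
0  1  0  1  0  |  1
0  1  0  0  1  |  1
0  1  0  0  0  |  1
0  0  1  1  1  |  1
0  0  1  1  0  |  0
0  0  1  0  1  |  0
0  0  1  0  0  |  0
0  0  0  1  1  |  1
0  0  0  1  0  |  1
0  0  0  0  1  |  1
0  0  0  0  0  |  1
The formula is true on 21 of the 32 rows.

21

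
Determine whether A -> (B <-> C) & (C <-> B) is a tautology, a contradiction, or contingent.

contingent

A | B | C | (B <-> C) | (C <-> B) | ((B <-> C) & (C <-> B)) | (A -> ((B <-> C) & (C <-> B)))
- | - | - | --------- | --------- | ----------------------- | ------------------------------
1 | 1 | 1 |     1     |     1     |            1            |               1               
1 | 1 | 0 |     0     |     0     |            0            |               0               
1 | 0 | 1 |     0     |     0     |            0            |               0               
1 | 0 | 0 |     1     |     1     |            1            |               1               
0 | 1 | 1 |     1     |     1     |            1            |               1               
0 | 1 | 0 |     0     |     0     |            0            |               1               
0 | 0 | 1 |     0     |     0     |            0            |               1               
0 | 0 | 0 |     1     |     1     |            1            |               1               
6 of 8 rows are 1, so the formula is contingent.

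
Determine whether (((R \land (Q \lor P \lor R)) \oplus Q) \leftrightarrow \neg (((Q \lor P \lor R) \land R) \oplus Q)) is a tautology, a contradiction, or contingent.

P  Q  R  |  (Q \lor P \lor R)  (R \land (Q \lor P \lor R))  ((Q \lor P \lor R) \land R)  φ
T  T  T  |          T                       T                            T               F
T  T  F  |          T                       F                            F               F
T  F  T  |          T                       T                            T               F
T  F  F  |          T                       F                            F               F
F  T  T  |          T                       T                            T               F
F  T  F  |          T                       F                            F               F
F  F  T  |          T                       T                            T               F
F  F  F  |          F                       F                            F               F
Every row is F, so the formula is a contradiction.

contradiction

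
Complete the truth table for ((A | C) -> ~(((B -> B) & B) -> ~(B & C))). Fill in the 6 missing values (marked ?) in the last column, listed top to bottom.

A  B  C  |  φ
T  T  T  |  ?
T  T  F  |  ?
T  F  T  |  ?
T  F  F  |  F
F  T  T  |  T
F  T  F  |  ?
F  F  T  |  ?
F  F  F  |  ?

T, F, F, T, F, T

Row A=T, B=T, C=T: (A | C) = T, ~(((B -> B) & B) -> ~(B & C)) = T, so the formula = T.
Row A=T, B=T, C=F: (A | C) = T, ~(((B -> B) & B) -> ~(B & C)) = F, so the formula = F.
Row A=T, B=F, C=T: (A | C) = T, ~(((B -> B) & B) -> ~(B & C)) = F, so the formula = F.
Row A=F, B=T, C=F: (A | C) = F, ~(((B -> B) & B) -> ~(B & C)) = F, so the formula = T.
Row A=F, B=F, C=T: (A | C) = T, ~(((B -> B) & B) -> ~(B & C)) = F, so the formula = F.
Row A=F, B=F, C=F: (A | C) = F, ~(((B -> B) & B) -> ~(B & C)) = F, so the formula = T.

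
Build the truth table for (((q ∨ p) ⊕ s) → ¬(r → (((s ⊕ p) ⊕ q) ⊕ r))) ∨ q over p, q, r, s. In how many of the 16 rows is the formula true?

p | q | r | s || φ
T | T | T | T || T
T | T | T | F || T
T | T | F | T || T
T | T | F | F || T
T | F | T | T || T
T | F | T | F || T
T | F | F | T || T
T | F | F | F || F
F | T | T | T || T
F | T | T | F || T
F | T | F | T || T
F | T | F | F || T
F | F | T | T || T
F | F | T | F || T
F | F | F | T || F
F | F | F | F || T
The formula is true on 14 of the 16 rows.

14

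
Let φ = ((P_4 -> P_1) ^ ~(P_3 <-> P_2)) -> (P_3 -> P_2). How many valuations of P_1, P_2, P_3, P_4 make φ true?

P_1  P_2  P_3  P_4  |  φ
 0    0    0    0   |  1
 0    0    0    1   |  1
 0    0    1    0   |  1
 0    0    1    1   |  0
 0    1    0    0   |  1
 0    1    0    1   |  1
 0    1    1    0   |  1
 0    1    1    1   |  1
 1    0    0    0   |  1
 1    0    0    1   |  1
 1    0    1    0   |  1
 1    0    1    1   |  1
 1    1    0    0   |  1
 1    1    0    1   |  1
 1    1    1    0   |  1
 1    1    1    1   |  1
The formula is true on 15 of the 16 rows.

15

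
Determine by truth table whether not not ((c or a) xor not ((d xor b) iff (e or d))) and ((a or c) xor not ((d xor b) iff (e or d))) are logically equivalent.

a | b | c | d | e || φ | ψ
F | F | F | F | F || F | F
F | F | F | F | T || T | T
F | F | F | T | F || F | F
F | F | F | T | T || F | F
F | F | T | F | F || T | T
F | F | T | F | T || F | F
F | F | T | T | F || T | T
F | F | T | T | T || T | T
F | T | F | F | F || T | T
F | T | F | F | T || F | F
F | T | F | T | F || T | T
F | T | F | T | T || T | T
F | T | T | F | F || F | F
F | T | T | F | T || T | T
F | T | T | T | F || F | F
F | T | T | T | T || F | F
T | F | F | F | F || T | T
T | F | F | F | T || F | F
T | F | F | T | F || T | T
T | F | F | T | T || T | T
T | F | T | F | F || T | T
T | F | T | F | T || F | F
T | F | T | T | F || T | T
T | F | T | T | T || T | T
T | T | F | F | F || F | F
T | T | F | F | T || T | T
T | T | F | T | F || F | F
T | T | F | T | T || F | F
T | T | T | F | F || F | F
T | T | T | F | T || T | T
T | T | T | T | F || F | F
T | T | T | T | T || F | F
The columns for φ and ψ agree on every row, so they are logically equivalent.

equivalent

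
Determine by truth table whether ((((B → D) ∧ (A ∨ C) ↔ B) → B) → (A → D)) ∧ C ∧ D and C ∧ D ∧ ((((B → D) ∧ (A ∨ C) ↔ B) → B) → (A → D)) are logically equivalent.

A  B  C  D  |  φ  ψ
T  T  T  T  |  T  T
T  T  T  F  |  F  F
T  T  F  T  |  F  F
T  T  F  F  |  F  F
T  F  T  T  |  T  T
T  F  T  F  |  F  F
T  F  F  T  |  F  F
T  F  F  F  |  F  F
F  T  T  T  |  T  T
F  T  T  F  |  F  F
F  T  F  T  |  F  F
F  T  F  F  |  F  F
F  F  T  T  |  T  T
F  F  T  F  |  F  F
F  F  F  T  |  F  F
F  F  F  F  |  F  F
The columns for φ and ψ agree on every row, so they are logically equivalent.

equivalent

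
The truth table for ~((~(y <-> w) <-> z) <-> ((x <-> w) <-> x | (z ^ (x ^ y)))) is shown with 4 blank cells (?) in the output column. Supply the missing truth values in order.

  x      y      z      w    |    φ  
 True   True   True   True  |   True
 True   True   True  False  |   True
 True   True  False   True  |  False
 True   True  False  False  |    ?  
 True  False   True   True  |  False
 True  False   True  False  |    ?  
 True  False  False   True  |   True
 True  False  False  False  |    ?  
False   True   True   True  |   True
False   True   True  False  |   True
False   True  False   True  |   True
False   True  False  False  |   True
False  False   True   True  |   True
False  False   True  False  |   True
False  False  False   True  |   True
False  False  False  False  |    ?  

Row x=True, y=True, z=False, w=False: (~(y <-> w) <-> z) = False, ((x <-> w) <-> x | (z ^ (x ^ y))) = False, ((~(y <-> w) <-> z) <-> ((x <-> w) <-> x | (z ^ (x ^ y)))) = True, so the formula = False.
Row x=True, y=False, z=True, w=False: (~(y <-> w) <-> z) = False, ((x <-> w) <-> x | (z ^ (x ^ y))) = False, ((~(y <-> w) <-> z) <-> ((x <-> w) <-> x | (z ^ (x ^ y)))) = True, so the formula = False.
Row x=True, y=False, z=False, w=False: (~(y <-> w) <-> z) = True, ((x <-> w) <-> x | (z ^ (x ^ y))) = False, ((~(y <-> w) <-> z) <-> ((x <-> w) <-> x | (z ^ (x ^ y)))) = False, so the formula = True.
Row x=False, y=False, z=False, w=False: (~(y <-> w) <-> z) = True, ((x <-> w) <-> x | (z ^ (x ^ y))) = False, ((~(y <-> w) <-> z) <-> ((x <-> w) <-> x | (z ^ (x ^ y)))) = False, so the formula = True.

False, False, True, True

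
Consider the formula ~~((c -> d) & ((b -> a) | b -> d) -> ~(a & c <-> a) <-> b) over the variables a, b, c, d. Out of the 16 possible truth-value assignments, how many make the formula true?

8

a  b  c  d     (c -> d)  (b -> a)  ((b -> a) | b)  (((b -> a) | b) -> d)  (a & c)  ((a & c) <-> a)  ~((a & c) <-> a)  φ
0  0  0  0        1         1            1                   0               0            1                0          0
0  0  0  1        1         1            1                   1               0            1                0          1
0  0  1  0        0         1            1                   0               0            1                0          0
0  0  1  1        1         1            1                   1               0            1                0          1
0  1  0  0        1         0            1                   0               0            1                0          1
0  1  0  1        1         0            1                   1               0            1                0          0
0  1  1  0        0         0            1                   0               0            1                0          1
0  1  1  1        1         0            1                   1               0            1                0          0
1  0  0  0        1         1            1                   0               0            0                1          0
1  0  0  1        1         1            1                   1               0            0                1          0
1  0  1  0        0         1            1                   0               1            1                0          0
1  0  1  1        1         1            1                   1               1            1                0          1
1  1  0  0        1         1            1                   0               0            0                1          1
1  1  0  1        1         1            1                   1               0            0                1          1
1  1  1  0        0         1            1                   0               1            1                0          1
1  1  1  1        1         1            1                   1               1            1                0          0
The formula is true on 8 of the 16 rows.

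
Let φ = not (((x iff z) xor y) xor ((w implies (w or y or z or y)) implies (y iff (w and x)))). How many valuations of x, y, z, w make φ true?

8

x | y | z | w || (x iff z) | ((x iff z) xor y) | (w or y or z or y) | (w and x) | (y iff (w and x)) | φ
T | T | T | T ||     T     |         F         |         T          |     T     |         T         | F
T | T | T | F ||     T     |         F         |         T          |     F     |         F         | T
T | T | F | T ||     F     |         T         |         T          |     T     |         T         | T
T | T | F | F ||     F     |         T         |         T          |     F     |         F         | F
T | F | T | T ||     T     |         T         |         T          |     T     |         F         | F
T | F | T | F ||     T     |         T         |         T          |     F     |         T         | T
T | F | F | T ||     F     |         F         |         T          |     T     |         F         | T
T | F | F | F ||     F     |         F         |         F          |     F     |         T         | F
F | T | T | T ||     F     |         T         |         T          |     F     |         F         | F
F | T | T | F ||     F     |         T         |         T          |     F     |         F         | F
F | T | F | T ||     T     |         F         |         T          |     F     |         F         | T
F | T | F | F ||     T     |         F         |         T          |     F     |         F         | T
F | F | T | T ||     F     |         F         |         T          |     F     |         T         | F
F | F | T | F ||     F     |         F         |         T          |     F     |         T         | F
F | F | F | T ||     T     |         T         |         T          |     F     |         T         | T
F | F | F | F ||     T     |         T         |         F          |     F     |         T         | T
The formula is true on 8 of the 16 rows.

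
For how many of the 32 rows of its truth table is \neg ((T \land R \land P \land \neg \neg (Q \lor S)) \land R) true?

29

P | Q | R | S | T | φ
- | - | - | - | - | -
0 | 0 | 0 | 0 | 0 | 1
0 | 0 | 0 | 0 | 1 | 1
0 | 0 | 0 | 1 | 0 | 1
0 | 0 | 0 | 1 | 1 | 1
0 | 0 | 1 | 0 | 0 | 1
0 | 0 | 1 | 0 | 1 | 1
0 | 0 | 1 | 1 | 0 | 1
0 | 0 | 1 | 1 | 1 | 1
0 | 1 | 0 | 0 | 0 | 1
0 | 1 | 0 | 0 | 1 | 1
0 | 1 | 0 | 1 | 0 | 1
0 | 1 | 0 | 1 | 1 | 1
0 | 1 | 1 | 0 | 0 | 1
0 | 1 | 1 | 0 | 1 | 1
0 | 1 | 1 | 1 | 0 | 1
0 | 1 | 1 | 1 | 1 | 1
1 | 0 | 0 | 0 | 0 | 1
1 | 0 | 0 | 0 | 1 | 1
1 | 0 | 0 | 1 | 0 | 1
1 | 0 | 0 | 1 | 1 | 1
1 | 0 | 1 | 0 | 0 | 1
1 | 0 | 1 | 0 | 1 | 1
1 | 0 | 1 | 1 | 0 | 1
1 | 0 | 1 | 1 | 1 | 0
1 | 1 | 0 | 0 | 0 | 1
1 | 1 | 0 | 0 | 1 | 1
1 | 1 | 0 | 1 | 0 | 1
1 | 1 | 0 | 1 | 1 | 1
1 | 1 | 1 | 0 | 0 | 1
1 | 1 | 1 | 0 | 1 | 0
1 | 1 | 1 | 1 | 0 | 1
1 | 1 | 1 | 1 | 1 | 0
The formula is true on 29 of the 32 rows.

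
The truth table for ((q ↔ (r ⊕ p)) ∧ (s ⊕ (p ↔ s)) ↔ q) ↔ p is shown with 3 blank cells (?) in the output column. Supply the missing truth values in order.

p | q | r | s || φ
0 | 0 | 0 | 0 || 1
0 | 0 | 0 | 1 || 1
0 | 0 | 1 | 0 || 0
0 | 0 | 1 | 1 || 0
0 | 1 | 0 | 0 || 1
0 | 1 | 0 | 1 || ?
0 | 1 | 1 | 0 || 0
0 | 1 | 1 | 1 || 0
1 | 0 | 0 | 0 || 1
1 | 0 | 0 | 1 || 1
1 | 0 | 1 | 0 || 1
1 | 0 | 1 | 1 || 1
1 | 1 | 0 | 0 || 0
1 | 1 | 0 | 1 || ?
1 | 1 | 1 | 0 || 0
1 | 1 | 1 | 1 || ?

Row p=0, q=1, r=0, s=1: ((q ↔ (r ⊕ p)) ∧ (s ⊕ (p ↔ s)) ↔ q) = 0, so the formula = 1.
Row p=1, q=1, r=0, s=1: ((q ↔ (r ⊕ p)) ∧ (s ⊕ (p ↔ s)) ↔ q) = 0, so the formula = 0.
Row p=1, q=1, r=1, s=1: ((q ↔ (r ⊕ p)) ∧ (s ⊕ (p ↔ s)) ↔ q) = 0, so the formula = 0.

1, 0, 0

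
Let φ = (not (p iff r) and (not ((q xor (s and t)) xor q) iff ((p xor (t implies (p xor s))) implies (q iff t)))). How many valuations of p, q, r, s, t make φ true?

p | q | r | s | t | φ
- | - | - | - | - | -
F | F | F | F | F | F
F | F | F | F | T | F
F | F | F | T | F | F
F | F | F | T | T | F
F | F | T | F | F | T
F | F | T | F | T | T
F | F | T | T | F | T
F | F | T | T | T | T
F | T | F | F | F | F
F | T | F | F | T | F
F | T | F | T | F | F
F | T | F | T | T | F
F | T | T | F | F | F
F | T | T | F | T | T
F | T | T | T | F | F
F | T | T | T | T | F
T | F | F | F | F | T
T | F | F | F | T | T
T | F | F | T | F | T
T | F | F | T | T | T
T | F | T | F | F | F
T | F | T | F | T | F
T | F | T | T | F | F
T | F | T | T | T | F
T | T | F | F | F | T
T | T | F | F | T | T
T | T | F | T | F | T
T | T | F | T | T | F
T | T | T | F | F | F
T | T | T | F | T | F
T | T | T | T | F | F
T | T | T | T | T | F
The formula is true on 12 of the 32 rows.

12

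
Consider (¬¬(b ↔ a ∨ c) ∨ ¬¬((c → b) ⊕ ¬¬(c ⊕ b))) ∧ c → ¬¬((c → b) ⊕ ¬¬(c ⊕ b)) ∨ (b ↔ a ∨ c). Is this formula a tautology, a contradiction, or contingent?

tautology

a | b | c | φ
- | - | - | -
1 | 1 | 1 | 1
1 | 1 | 0 | 1
1 | 0 | 1 | 1
1 | 0 | 0 | 1
0 | 1 | 1 | 1
0 | 1 | 0 | 1
0 | 0 | 1 | 1
0 | 0 | 0 | 1
Every row is 1, so the formula is a tautology.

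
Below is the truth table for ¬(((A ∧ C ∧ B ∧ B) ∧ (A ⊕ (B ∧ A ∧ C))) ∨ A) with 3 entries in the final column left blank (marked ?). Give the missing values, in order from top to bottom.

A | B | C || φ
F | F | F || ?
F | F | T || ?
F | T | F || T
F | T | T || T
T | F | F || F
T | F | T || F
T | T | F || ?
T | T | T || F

T, T, F

Row A=F, B=F, C=F: ((A ∧ C ∧ B ∧ B) ∧ (A ⊕ (B ∧ A ∧ C))) = F, (((A ∧ C ∧ B ∧ B) ∧ (A ⊕ (B ∧ A ∧ C))) ∨ A) = F, so the formula = T.
Row A=F, B=F, C=T: ((A ∧ C ∧ B ∧ B) ∧ (A ⊕ (B ∧ A ∧ C))) = F, (((A ∧ C ∧ B ∧ B) ∧ (A ⊕ (B ∧ A ∧ C))) ∨ A) = F, so the formula = T.
Row A=T, B=T, C=F: ((A ∧ C ∧ B ∧ B) ∧ (A ⊕ (B ∧ A ∧ C))) = F, (((A ∧ C ∧ B ∧ B) ∧ (A ⊕ (B ∧ A ∧ C))) ∨ A) = T, so the formula = F.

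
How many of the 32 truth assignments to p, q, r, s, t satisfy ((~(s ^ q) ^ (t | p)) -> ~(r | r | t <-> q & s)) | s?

30

p  q  r  s  t  |  φ
1  1  1  1  1  |  1
1  1  1  1  0  |  1
1  1  1  0  1  |  1
1  1  1  0  0  |  1
1  1  0  1  1  |  1
1  1  0  1  0  |  1
1  1  0  0  1  |  1
1  1  0  0  0  |  0
1  0  1  1  1  |  1
1  0  1  1  0  |  1
1  0  1  0  1  |  1
1  0  1  0  0  |  1
1  0  0  1  1  |  1
1  0  0  1  0  |  1
1  0  0  0  1  |  1
1  0  0  0  0  |  1
0  1  1  1  1  |  1
0  1  1  1  0  |  1
0  1  1  0  1  |  1
0  1  1  0  0  |  1
0  1  0  1  1  |  1
0  1  0  1  0  |  1
0  1  0  0  1  |  1
0  1  0  0  0  |  1
0  0  1  1  1  |  1
0  0  1  1  0  |  1
0  0  1  0  1  |  1
0  0  1  0  0  |  1
0  0  0  1  1  |  1
0  0  0  1  0  |  1
0  0  0  0  1  |  1
0  0  0  0  0  |  0
The formula is true on 30 of the 32 rows.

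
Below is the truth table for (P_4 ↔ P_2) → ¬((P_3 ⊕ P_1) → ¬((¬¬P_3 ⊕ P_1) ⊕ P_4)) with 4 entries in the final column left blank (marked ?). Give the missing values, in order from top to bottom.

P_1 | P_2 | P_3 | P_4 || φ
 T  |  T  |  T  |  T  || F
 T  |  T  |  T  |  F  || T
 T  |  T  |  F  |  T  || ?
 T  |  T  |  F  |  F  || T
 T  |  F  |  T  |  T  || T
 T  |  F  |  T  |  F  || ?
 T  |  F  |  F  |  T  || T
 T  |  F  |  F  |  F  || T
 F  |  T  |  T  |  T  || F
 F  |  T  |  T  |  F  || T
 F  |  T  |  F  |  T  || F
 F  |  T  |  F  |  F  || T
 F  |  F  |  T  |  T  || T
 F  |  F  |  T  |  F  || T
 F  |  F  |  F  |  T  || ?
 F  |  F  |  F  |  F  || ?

F, F, T, F

Row P_1=T, P_2=T, P_3=F, P_4=T: (P_4 ↔ P_2) = T, ¬((P_3 ⊕ P_1) → ¬((¬¬P_3 ⊕ P_1) ⊕ P_4)) = F, so the formula = F.
Row P_1=T, P_2=F, P_3=T, P_4=F: (P_4 ↔ P_2) = T, ¬((P_3 ⊕ P_1) → ¬((¬¬P_3 ⊕ P_1) ⊕ P_4)) = F, so the formula = F.
Row P_1=F, P_2=F, P_3=F, P_4=T: (P_4 ↔ P_2) = F, ¬((P_3 ⊕ P_1) → ¬((¬¬P_3 ⊕ P_1) ⊕ P_4)) = F, so the formula = T.
Row P_1=F, P_2=F, P_3=F, P_4=F: (P_4 ↔ P_2) = T, ¬((P_3 ⊕ P_1) → ¬((¬¬P_3 ⊕ P_1) ⊕ P_4)) = F, so the formula = F.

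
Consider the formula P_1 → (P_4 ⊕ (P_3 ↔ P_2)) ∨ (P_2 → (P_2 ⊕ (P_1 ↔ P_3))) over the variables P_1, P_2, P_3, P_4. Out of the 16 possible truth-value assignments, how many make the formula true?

15

P_1  P_2  P_3  P_4  |  φ
 T    T    T    T   |  F
 T    T    T    F   |  T
 T    T    F    T   |  T
 T    T    F    F   |  T
 T    F    T    T   |  T
 T    F    T    F   |  T
 T    F    F    T   |  T
 T    F    F    F   |  T
 F    T    T    T   |  T
 F    T    T    F   |  T
 F    T    F    T   |  T
 F    T    F    F   |  T
 F    F    T    T   |  T
 F    F    T    F   |  T
 F    F    F    T   |  T
 F    F    F    F   |  T
The formula is true on 15 of the 16 rows.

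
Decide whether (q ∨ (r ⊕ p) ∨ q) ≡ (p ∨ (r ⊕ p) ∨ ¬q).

not equivalent

p  q  r  |  φ  ψ
F  F  F  |  F  T
F  F  T  |  T  T
F  T  F  |  T  F
F  T  T  |  T  T
T  F  F  |  T  T
T  F  T  |  F  T
T  T  F  |  T  T
T  T  T  |  T  T
The columns differ at p=F, q=F, r=F (φ=F, ψ=T), so they are not equivalent.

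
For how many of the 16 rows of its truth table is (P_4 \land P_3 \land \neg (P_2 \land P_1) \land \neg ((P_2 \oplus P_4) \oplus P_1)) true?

P_1 | P_2 | P_3 | P_4 | (P_2 \land P_1) | \neg (P_2 \land P_1) | (P_2 \oplus P_4) | φ
--- | --- | --- | --- | --------------- | -------------------- | ---------------- | -
 F  |  F  |  F  |  F  |        F        |          T           |        F         | F
 F  |  F  |  F  |  T  |        F        |          T           |        T         | F
 F  |  F  |  T  |  F  |        F        |          T           |        F         | F
 F  |  F  |  T  |  T  |        F        |          T           |        T         | F
 F  |  T  |  F  |  F  |        F        |          T           |        T         | F
 F  |  T  |  F  |  T  |        F        |          T           |        F         | F
 F  |  T  |  T  |  F  |        F        |          T           |        T         | F
 F  |  T  |  T  |  T  |        F        |          T           |        F         | T
 T  |  F  |  F  |  F  |        F        |          T           |        F         | F
 T  |  F  |  F  |  T  |        F        |          T           |        T         | F
 T  |  F  |  T  |  F  |        F        |          T           |        F         | F
 T  |  F  |  T  |  T  |        F        |          T           |        T         | T
 T  |  T  |  F  |  F  |        T        |          F           |        T         | F
 T  |  T  |  F  |  T  |        T        |          F           |        F         | F
 T  |  T  |  T  |  F  |        T        |          F           |        T         | F
 T  |  T  |  T  |  T  |        T        |          F           |        F         | F
The formula is true on 2 of the 16 rows.

2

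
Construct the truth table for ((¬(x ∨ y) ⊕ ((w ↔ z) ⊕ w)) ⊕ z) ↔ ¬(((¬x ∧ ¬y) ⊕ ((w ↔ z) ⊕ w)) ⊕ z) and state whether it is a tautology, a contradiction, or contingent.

contradiction

x  y  z  w  |  φ
F  F  F  F  |  F
F  F  F  T  |  F
F  F  T  F  |  F
F  F  T  T  |  F
F  T  F  F  |  F
F  T  F  T  |  F
F  T  T  F  |  F
F  T  T  T  |  F
T  F  F  F  |  F
T  F  F  T  |  F
T  F  T  F  |  F
T  F  T  T  |  F
T  T  F  F  |  F
T  T  F  T  |  F
T  T  T  F  |  F
T  T  T  T  |  F
Every row is F, so the formula is a contradiction.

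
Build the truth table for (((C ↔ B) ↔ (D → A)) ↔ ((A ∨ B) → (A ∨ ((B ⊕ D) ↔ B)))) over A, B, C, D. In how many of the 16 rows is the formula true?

A  B  C  D  |  φ
0  0  0  0  |  1
0  0  0  1  |  0
0  0  1  0  |  0
0  0  1  1  |  1
0  1  0  0  |  0
0  1  0  1  |  0
0  1  1  0  |  1
0  1  1  1  |  1
1  0  0  0  |  1
1  0  0  1  |  1
1  0  1  0  |  0
1  0  1  1  |  0
1  1  0  0  |  0
1  1  0  1  |  0
1  1  1  0  |  1
1  1  1  1  |  1
The formula is true on 8 of the 16 rows.

8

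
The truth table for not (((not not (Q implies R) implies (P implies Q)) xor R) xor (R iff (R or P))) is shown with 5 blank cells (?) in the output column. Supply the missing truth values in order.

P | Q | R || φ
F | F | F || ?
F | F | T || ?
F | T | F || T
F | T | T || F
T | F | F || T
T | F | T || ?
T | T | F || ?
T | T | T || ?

Row P=F, Q=F, R=F: ((not not (Q implies R) implies (P implies Q)) xor R) = T, (R iff (R or P)) = T, (((not not (Q implies R) implies (P implies Q)) xor R) xor (R iff (R or P))) = F, so the formula = T.
Row P=F, Q=F, R=T: ((not not (Q implies R) implies (P implies Q)) xor R) = F, (R iff (R or P)) = T, (((not not (Q implies R) implies (P implies Q)) xor R) xor (R iff (R or P))) = T, so the formula = F.
Row P=T, Q=F, R=T: ((not not (Q implies R) implies (P implies Q)) xor R) = T, (R iff (R or P)) = T, (((not not (Q implies R) implies (P implies Q)) xor R) xor (R iff (R or P))) = F, so the formula = T.
Row P=T, Q=T, R=F: ((not not (Q implies R) implies (P implies Q)) xor R) = T, (R iff (R or P)) = F, (((not not (Q implies R) implies (P implies Q)) xor R) xor (R iff (R or P))) = T, so the formula = F.
Row P=T, Q=T, R=T: ((not not (Q implies R) implies (P implies Q)) xor R) = F, (R iff (R or P)) = T, (((not not (Q implies R) implies (P implies Q)) xor R) xor (R iff (R or P))) = T, so the formula = F.

T, F, T, F, F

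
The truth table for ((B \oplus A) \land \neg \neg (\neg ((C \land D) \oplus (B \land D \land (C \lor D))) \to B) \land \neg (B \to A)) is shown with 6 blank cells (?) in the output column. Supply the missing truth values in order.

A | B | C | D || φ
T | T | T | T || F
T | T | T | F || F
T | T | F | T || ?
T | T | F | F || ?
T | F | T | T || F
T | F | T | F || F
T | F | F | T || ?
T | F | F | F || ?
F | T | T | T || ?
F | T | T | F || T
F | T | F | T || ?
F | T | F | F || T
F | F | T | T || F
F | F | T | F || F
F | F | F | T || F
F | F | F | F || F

F, F, F, F, T, T

Row A=T, B=T, C=F, D=T: (B \oplus A) = F, \neg \neg (\neg ((C \land D) \oplus (B \land D \land (C \lor D))) \to B) = T, \neg (B \to A) = F, so the formula = F.
Row A=T, B=T, C=F, D=F: (B \oplus A) = F, \neg \neg (\neg ((C \land D) \oplus (B \land D \land (C \lor D))) \to B) = T, \neg (B \to A) = F, so the formula = F.
Row A=T, B=F, C=F, D=T: (B \oplus A) = T, \neg \neg (\neg ((C \land D) \oplus (B \land D \land (C \lor D))) \to B) = F, \neg (B \to A) = F, so the formula = F.
Row A=T, B=F, C=F, D=F: (B \oplus A) = T, \neg \neg (\neg ((C \land D) \oplus (B \land D \land (C \lor D))) \to B) = F, \neg (B \to A) = F, so the formula = F.
Row A=F, B=T, C=T, D=T: (B \oplus A) = T, \neg \neg (\neg ((C \land D) \oplus (B \land D \land (C \lor D))) \to B) = T, \neg (B \to A) = T, so the formula = T.
Row A=F, B=T, C=F, D=T: (B \oplus A) = T, \neg \neg (\neg ((C \land D) \oplus (B \land D \land (C \lor D))) \to B) = T, \neg (B \to A) = T, so the formula = T.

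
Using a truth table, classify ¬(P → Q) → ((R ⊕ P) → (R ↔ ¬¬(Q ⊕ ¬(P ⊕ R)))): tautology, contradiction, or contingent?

  P   |   Q   |   R   | (P → Q) | ¬(P → Q) | (R ⊕ P) | (P ⊕ R) | ¬(P ⊕ R) | (Q ⊕ ¬(P ⊕ R)) | ¬(Q ⊕ ¬(P ⊕ R)) | ¬¬(Q ⊕ ¬(P ⊕ R)) | (R ↔ ¬¬(Q ⊕ ¬(P ⊕ R))) |   φ  
----- | ----- | ----- | ------- | -------- | ------- | ------- | -------- | -------------- | --------------- | ---------------- | ---------------------- | -----
 True |  True |  True |   True  |  False   |  False  |  False  |   True   |     False      |       True      |      False       |         False          |  True
 True |  True | False |   True  |  False   |   True  |   True  |  False   |      True      |      False      |       True       |         False          |  True
 True | False |  True |  False  |   True   |  False  |  False  |   True   |      True      |      False      |       True       |          True          |  True
 True | False | False |  False  |   True   |   True  |   True  |  False   |     False      |       True      |      False       |          True          |  True
False |  True |  True |   True  |  False   |   True  |   True  |  False   |      True      |      False      |       True       |          True          |  True
False |  True | False |   True  |  False   |  False  |  False  |   True   |     False      |       True      |      False       |          True          |  True
False | False |  True |   True  |  False   |   True  |   True  |  False   |     False      |       True      |      False       |         False          |  True
False | False | False |   True  |  False   |  False  |  False  |   True   |      True      |      False      |       True       |         False          |  True
Every row is True, so the formula is a tautology.

tautology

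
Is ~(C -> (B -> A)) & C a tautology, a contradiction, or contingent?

contingent

A | B | C | (B -> A) | (C -> (B -> A)) | ~(C -> (B -> A)) | (~(C -> (B -> A)) & C)
- | - | - | -------- | --------------- | ---------------- | ----------------------
F | F | F |    T     |        T        |        F         |           F           
F | F | T |    T     |        T        |        F         |           F           
F | T | F |    F     |        T        |        F         |           F           
F | T | T |    F     |        F        |        T         |           T           
T | F | F |    T     |        T        |        F         |           F           
T | F | T |    T     |        T        |        F         |           F           
T | T | F |    T     |        T        |        F         |           F           
T | T | T |    T     |        T        |        F         |           F           
1 of 8 rows are T, so the formula is contingent.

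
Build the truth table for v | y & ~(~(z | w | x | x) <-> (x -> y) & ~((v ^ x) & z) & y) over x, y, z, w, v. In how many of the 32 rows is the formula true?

21

x | y | z | w | v || φ
F | F | F | F | F || F
F | F | F | F | T || T
F | F | F | T | F || F
F | F | F | T | T || T
F | F | T | F | F || F
F | F | T | F | T || T
F | F | T | T | F || F
F | F | T | T | T || T
F | T | F | F | F || F
F | T | F | F | T || T
F | T | F | T | F || T
F | T | F | T | T || T
F | T | T | F | F || T
F | T | T | F | T || T
F | T | T | T | F || T
F | T | T | T | T || T
T | F | F | F | F || F
T | F | F | F | T || T
T | F | F | T | F || F
T | F | F | T | T || T
T | F | T | F | F || F
T | F | T | F | T || T
T | F | T | T | F || F
T | F | T | T | T || T
T | T | F | F | F || T
T | T | F | F | T || T
T | T | F | T | F || T
T | T | F | T | T || T
T | T | T | F | F || F
T | T | T | F | T || T
T | T | T | T | F || F
T | T | T | T | T || T
The formula is true on 21 of the 32 rows.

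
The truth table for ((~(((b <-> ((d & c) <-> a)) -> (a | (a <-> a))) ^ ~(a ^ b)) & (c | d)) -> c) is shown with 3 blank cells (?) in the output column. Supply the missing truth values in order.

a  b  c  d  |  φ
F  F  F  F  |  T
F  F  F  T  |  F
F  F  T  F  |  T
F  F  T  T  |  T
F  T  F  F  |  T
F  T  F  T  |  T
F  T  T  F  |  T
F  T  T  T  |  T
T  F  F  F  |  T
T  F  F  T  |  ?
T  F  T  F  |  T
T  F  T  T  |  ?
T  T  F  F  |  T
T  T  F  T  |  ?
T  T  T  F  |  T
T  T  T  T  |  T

T, T, F

Row a=T, b=F, c=F, d=T: (~(((b <-> ((d & c) <-> a)) -> (a | (a <-> a))) ^ ~(a ^ b)) & (c | d)) = F, so the formula = T.
Row a=T, b=F, c=T, d=T: (~(((b <-> ((d & c) <-> a)) -> (a | (a <-> a))) ^ ~(a ^ b)) & (c | d)) = F, so the formula = T.
Row a=T, b=T, c=F, d=T: (~(((b <-> ((d & c) <-> a)) -> (a | (a <-> a))) ^ ~(a ^ b)) & (c | d)) = T, so the formula = F.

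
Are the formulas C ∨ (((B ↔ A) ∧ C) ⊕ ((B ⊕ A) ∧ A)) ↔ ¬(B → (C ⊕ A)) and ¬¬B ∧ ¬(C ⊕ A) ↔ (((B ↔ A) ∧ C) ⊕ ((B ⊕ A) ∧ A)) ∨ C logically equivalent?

A | B | C || φ | ψ
T | T | T || T | T
T | T | F || T | T
T | F | T || F | F
T | F | F || F | F
F | T | T || F | F
F | T | F || F | F
F | F | T || F | F
F | F | F || T | T
The columns for φ and ψ agree on every row, so they are logically equivalent.

equivalent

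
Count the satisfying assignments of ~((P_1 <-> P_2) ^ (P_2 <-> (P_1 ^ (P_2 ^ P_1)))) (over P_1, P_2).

 P_1  |  P_2  ||   φ  
False | False ||  True
False |  True || False
 True | False || False
 True |  True ||  True
The formula is true on 2 of the 4 rows.

2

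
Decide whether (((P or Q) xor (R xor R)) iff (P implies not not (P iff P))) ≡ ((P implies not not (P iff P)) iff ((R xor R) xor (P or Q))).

P  Q  R  |  φ  ψ
0  0  0  |  0  0
0  0  1  |  0  0
0  1  0  |  1  1
0  1  1  |  1  1
1  0  0  |  1  1
1  0  1  |  1  1
1  1  0  |  1  1
1  1  1  |  1  1
The columns for φ and ψ agree on every row, so they are logically equivalent.

equivalent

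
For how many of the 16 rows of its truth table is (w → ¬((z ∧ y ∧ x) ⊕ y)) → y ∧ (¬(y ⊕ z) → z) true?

8

x | y | z | w || (y ∧ x) | (z ∧ (y ∧ x)) | ((z ∧ (y ∧ x)) ⊕ y) | ¬((z ∧ (y ∧ x)) ⊕ y) | (w → ¬((z ∧ (y ∧ x)) ⊕ y)) | (y ⊕ z) | ¬(y ⊕ z) | (¬(y ⊕ z) → z) | (y ∧ (¬(y ⊕ z) → z)) | φ
F | F | F | F ||    F    |       F       |          F          |          T           |             T              |    F    |    T     |       F        |          F           | F
F | F | F | T ||    F    |       F       |          F          |          T           |             T              |    F    |    T     |       F        |          F           | F
F | F | T | F ||    F    |       F       |          F          |          T           |             T              |    T    |    F     |       T        |          F           | F
F | F | T | T ||    F    |       F       |          F          |          T           |             T              |    T    |    F     |       T        |          F           | F
F | T | F | F ||    F    |       F       |          T          |          F           |             T              |    T    |    F     |       T        |          T           | T
F | T | F | T ||    F    |       F       |          T          |          F           |             F              |    T    |    F     |       T        |          T           | T
F | T | T | F ||    F    |       F       |          T          |          F           |             T              |    F    |    T     |       T        |          T           | T
F | T | T | T ||    F    |       F       |          T          |          F           |             F              |    F    |    T     |       T        |          T           | T
T | F | F | F ||    F    |       F       |          F          |          T           |             T              |    F    |    T     |       F        |          F           | F
T | F | F | T ||    F    |       F       |          F          |          T           |             T              |    F    |    T     |       F        |          F           | F
T | F | T | F ||    F    |       F       |          F          |          T           |             T              |    T    |    F     |       T        |          F           | F
T | F | T | T ||    F    |       F       |          F          |          T           |             T              |    T    |    F     |       T        |          F           | F
T | T | F | F ||    T    |       F       |          T          |          F           |             T              |    T    |    F     |       T        |          T           | T
T | T | F | T ||    T    |       F       |          T          |          F           |             F              |    T    |    F     |       T        |          T           | T
T | T | T | F ||    T    |       T       |          F          |          T           |             T              |    F    |    T     |       T        |          T           | T
T | T | T | T ||    T    |       T       |          F          |          T           |             T              |    F    |    T     |       T        |          T           | T
The formula is true on 8 of the 16 rows.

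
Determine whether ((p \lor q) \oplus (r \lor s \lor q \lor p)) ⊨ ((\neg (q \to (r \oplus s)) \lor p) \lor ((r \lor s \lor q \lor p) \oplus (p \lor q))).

yes

p | q | r | s | φ | ψ
- | - | - | - | - | -
T | T | T | T | F | T
T | T | T | F | F | T
T | T | F | T | F | T
T | T | F | F | F | T
T | F | T | T | F | T
T | F | T | F | F | T
T | F | F | T | F | T
T | F | F | F | F | T
F | T | T | T | F | T
F | T | T | F | F | F
F | T | F | T | F | F
F | T | F | F | F | T
F | F | T | T | T | T
F | F | T | F | T | T
F | F | F | T | T | T
F | F | F | F | F | F
In every row where φ is true, ψ is also true, so φ ⊨ ψ.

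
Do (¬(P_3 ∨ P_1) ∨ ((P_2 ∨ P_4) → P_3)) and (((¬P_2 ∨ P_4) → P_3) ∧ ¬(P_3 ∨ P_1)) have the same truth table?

not equivalent

P_1  P_2  P_3  P_4  |  φ  ψ
 F    F    F    F   |  T  F
 F    F    F    T   |  T  F
 F    F    T    F   |  T  F
 F    F    T    T   |  T  F
 F    T    F    F   |  T  T
 F    T    F    T   |  T  F
 F    T    T    F   |  T  F
 F    T    T    T   |  T  F
 T    F    F    F   |  T  F
 T    F    F    T   |  F  F
 T    F    T    F   |  T  F
 T    F    T    T   |  T  F
 T    T    F    F   |  F  F
 T    T    F    T   |  F  F
 T    T    T    F   |  T  F
 T    T    T    T   |  T  F
The columns differ at P_1=F, P_2=F, P_3=F, P_4=F (φ=T, ψ=F), so they are not equivalent.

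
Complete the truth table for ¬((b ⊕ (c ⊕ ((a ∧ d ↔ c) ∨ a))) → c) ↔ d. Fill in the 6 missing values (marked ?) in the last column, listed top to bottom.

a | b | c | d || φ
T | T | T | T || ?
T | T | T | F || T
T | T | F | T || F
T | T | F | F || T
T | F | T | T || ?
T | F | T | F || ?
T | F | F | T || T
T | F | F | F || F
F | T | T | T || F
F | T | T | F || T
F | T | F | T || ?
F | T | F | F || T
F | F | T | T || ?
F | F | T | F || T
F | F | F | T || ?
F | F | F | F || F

F, F, T, F, F, T

Row a=T, b=T, c=T, d=T: ¬((b ⊕ (c ⊕ ((a ∧ d ↔ c) ∨ a))) → c) = F, so the formula = F.
Row a=T, b=F, c=T, d=T: ¬((b ⊕ (c ⊕ ((a ∧ d ↔ c) ∨ a))) → c) = F, so the formula = F.
Row a=T, b=F, c=T, d=F: ¬((b ⊕ (c ⊕ ((a ∧ d ↔ c) ∨ a))) → c) = F, so the formula = T.
Row a=F, b=T, c=F, d=T: ¬((b ⊕ (c ⊕ ((a ∧ d ↔ c) ∨ a))) → c) = F, so the formula = F.
Row a=F, b=F, c=T, d=T: ¬((b ⊕ (c ⊕ ((a ∧ d ↔ c) ∨ a))) → c) = F, so the formula = F.
Row a=F, b=F, c=F, d=T: ¬((b ⊕ (c ⊕ ((a ∧ d ↔ c) ∨ a))) → c) = T, so the formula = T.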